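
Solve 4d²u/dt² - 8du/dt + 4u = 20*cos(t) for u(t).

Divide through by 4: u'' - 2u' + u = 5*cos(t).
Characteristic equation r² - 2r + 1 = 0 has discriminant (-2)² - 4·(1) = 0, so r = 1 is a repeated root.
Hence u_h = (C1 + C2*t)*exp(t).
Try u_p = A*cos(t) + B*sin(t). Substituting and equating the coefficients of cos(t) and sin(t) gives A = 0, B = -5/2, so u_p = -5*sin(t)/2.

u = -5*sin(t)/2 + C1*exp(t) + C2*t*exp(t)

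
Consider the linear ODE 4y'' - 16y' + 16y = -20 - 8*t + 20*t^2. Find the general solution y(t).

Divide through by 4: y'' - 4y' + 4y = -5 - 2*t + 5*t^2.
Characteristic equation r² - 4r + 4 = 0 has discriminant (-4)² - 4·(4) = 0, so r = 2 is a repeated root.
Hence y_h = (C1 + C2*t)*exp(2*t).
For the particular solution try y_p = A0 + A1*t + A2*t^2. Substituting and matching coefficients of each power of t gives A0 = 1/8, A1 = 2, A2 = 5/4, so y_p = 1/8 + 2*t + 5*t^2/4.

y = 1/8 + 2*t + 5*t**2/4 + C1*exp(2*t) + C2*t*exp(2*t)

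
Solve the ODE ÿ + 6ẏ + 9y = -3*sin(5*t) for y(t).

Characteristic equation r² + 6r + 9 = 0 has discriminant (6)² - 4·(9) = 0, so r = -3 is a repeated root.
Hence y_h = (C1 + C2*t)*exp(-3*t).
Try y_p = A*cos(5*t) + B*sin(5*t). Substituting and equating the coefficients of cos(5t) and sin(5t) gives A = 45/578, B = 12/289, so y_p = 12*sin(5*t)/289 + 45*cos(5*t)/578.

y = 12*sin(5*t)/289 + 45*cos(5*t)/578 + C1*exp(-3*t) + C2*t*exp(-3*t)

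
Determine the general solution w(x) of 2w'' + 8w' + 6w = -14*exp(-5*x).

w = -7*exp(-5*x)/8 + C1*exp(-x) + C2*exp(-3*x)

Divide through by 2: w'' + 4w' + 3w = -7*exp(-5*x).
Characteristic equation r² + 4r + 3 = 0 factors as (r + 1)(r + 3) = 0, so r = -1, -3.
Hence w_h = C1*exp(-x) + C2*exp(-3*x).
Try w_p = A*exp(-5*x). Substituting into the equation and dividing by exp(-5*x) gives A = -7/8, so w_p = -7*exp(-5*x)/8.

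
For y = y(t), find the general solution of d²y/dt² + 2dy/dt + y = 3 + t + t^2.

y = 7 + t**2 - 3*t + C1*exp(-t) + C2*t*exp(-t)

Characteristic equation r² + 2r + 1 = 0 has discriminant (2)² - 4·(1) = 0, so r = -1 is a repeated root.
Hence y_h = (C1 + C2*t)*exp(-t).
For the particular solution try y_p = A0 + A1*t + A2*t^2. Substituting and matching coefficients of each power of t gives A0 = 7, A1 = -3, A2 = 1, so y_p = 7 + t^2 - 3*t.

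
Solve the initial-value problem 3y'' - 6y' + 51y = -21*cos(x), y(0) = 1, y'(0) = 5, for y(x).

y = -28*cos(x)/65 + 7*sin(x)/130 + 93*cos(4*x)*exp(x)/65 + 457*exp(x)*sin(4*x)/520

Divide through by 3: y'' - 2y' + 17y = -7*cos(x).
Characteristic equation r² - 2r + 17 = 0 has discriminant (-2)² - 4·(17) = -64 < 0, so r = 1 ± 4i.
Hence y_h = C1*cos(4*x)*exp(x) + C2*exp(x)*sin(4*x).
Try y_p = A*cos(x) + B*sin(x). Substituting and equating the coefficients of cos(x) and sin(x) gives A = -28/65, B = 7/130, so y_p = -28*cos(x)/65 + 7*sin(x)/130.
General solution: y = -28*cos(x)/65 + 7*sin(x)/130 + C1*cos(4*x)*exp(x) + C2*exp(x)*sin(4*x).
Apply the initial conditions: y(0) = -28/65 + C1 = 1 and y'(0) = 7/130 + C1 + 4*C2 = 5. Solving gives C1 = 93/65, C2 = 457/520.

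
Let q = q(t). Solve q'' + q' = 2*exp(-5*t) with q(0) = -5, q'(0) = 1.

Characteristic equation r² + r = 0 factors as (r + 1)r = 0, so r = -1, 0.
Hence q_h = C1*exp(-t) + C2.
Try q_p = A*exp(-5*t). Substituting into the equation and dividing by exp(-5*t) gives A = 1/10, so q_p = exp(-5*t)/10.
General solution: q = C2 + exp(-5*t)/10 + C1*exp(-t).
Apply the initial conditions: q(0) = 1/10 + C1 + C2 = -5 and q'(0) = -1/2 - C1 = 1. Solving gives C1 = -3/2, C2 = -18/5.

q = -18/5 - 3*exp(-t)/2 + exp(-5*t)/10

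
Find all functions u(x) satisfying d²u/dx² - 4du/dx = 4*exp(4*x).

u = C2 + C1*exp(4*x) + x*exp(4*x)

Characteristic equation r² - 4r = 0 factors as (r - 4)r = 0, so r = 4, 0.
Hence u_h = C1*exp(4*x) + C2.
Since exp(4*x) solves the homogeneous equation (r = 4 is a root of multiplicity 1), multiply the trial by x. Try u_p = A*x*exp(4*x). Substituting into the equation and dividing by exp(4*x) gives A = 1, so u_p = x*exp(4*x).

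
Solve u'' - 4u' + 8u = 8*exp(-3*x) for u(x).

u = 8*exp(-3*x)/29 + C1*cos(2*x)*exp(2*x) + C2*exp(2*x)*sin(2*x)

Characteristic equation r² - 4r + 8 = 0 has discriminant (-4)² - 4·(8) = -16 < 0, so r = 2 ± 2i.
Hence u_h = C1*cos(2*x)*exp(2*x) + C2*exp(2*x)*sin(2*x).
Try u_p = A*exp(-3*x). Substituting into the equation and dividing by exp(-3*x) gives A = 8/29, so u_p = 8*exp(-3*x)/29.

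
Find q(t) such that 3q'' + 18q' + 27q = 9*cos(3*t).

q = sin(3*t)/6 + C1*exp(-3*t) + C2*t*exp(-3*t)

Divide through by 3: q'' + 6q' + 9q = 3*cos(3*t).
Characteristic equation r² + 6r + 9 = 0 has discriminant (6)² - 4·(9) = 0, so r = -3 is a repeated root.
Hence q_h = (C1 + C2*t)*exp(-3*t).
Try q_p = A*cos(3*t) + B*sin(3*t). Substituting and equating the coefficients of cos(3t) and sin(3t) gives A = 0, B = 1/6, so q_p = sin(3*t)/6.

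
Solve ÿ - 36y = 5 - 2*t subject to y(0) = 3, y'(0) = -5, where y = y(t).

y = -5/36 + t/18 + 31*exp(6*t)/27 + 215*exp(-6*t)/108

Characteristic equation r² - 36 = 0 factors as (r - 6)(r + 6) = 0, so r = 6, -6.
Hence y_h = C1*exp(6*t) + C2*exp(-6*t).
For the particular solution try y_p = A0 + A1*t. Substituting and matching coefficients of each power of t gives A0 = -5/36, A1 = 1/18, so y_p = -5/36 + t/18.
General solution: y = -5/36 + t/18 + C1*exp(6*t) + C2*exp(-6*t).
Apply the initial conditions: y(0) = -5/36 + C1 + C2 = 3 and y'(0) = 1/18 - 6*C2 + 6*C1 = -5. Solving gives C1 = 31/27, C2 = 215/108.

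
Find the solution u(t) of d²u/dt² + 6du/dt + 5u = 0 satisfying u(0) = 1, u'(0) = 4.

Characteristic equation r² + 6r + 5 = 0 factors as (r + 5)(r + 1) = 0, so r = -5, -1.
Hence u_h = C1*exp(-5*t) + C2*exp(-t).
Apply the initial conditions: u(0) = C1 + C2 = 1 and u'(0) = -C2 - 5*C1 = 4. Solving gives C1 = -5/4, C2 = 9/4.

u = -5*exp(-5*t)/4 + 9*exp(-t)/4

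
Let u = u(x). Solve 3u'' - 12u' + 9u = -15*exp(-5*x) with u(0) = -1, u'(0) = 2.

Divide through by 3: u'' - 4u' + 3u = -5*exp(-5*x).
Characteristic equation r² - 4r + 3 = 0 factors as (r - 1)(r - 3) = 0, so r = 1, 3.
Hence u_h = C1*exp(x) + C2*exp(3*x).
Try u_p = A*exp(-5*x). Substituting into the equation and dividing by exp(-5*x) gives A = -5/48, so u_p = -5*exp(-5*x)/48.
General solution: u = -5*exp(-5*x)/48 + C1*exp(x) + C2*exp(3*x).
Apply the initial conditions: u(0) = -5/48 + C1 + C2 = -1 and u'(0) = 25/48 + C1 + 3*C2 = 2. Solving gives C1 = -25/12, C2 = 19/16.

u = -25*exp(x)/12 - 5*exp(-5*x)/48 + 19*exp(3*x)/16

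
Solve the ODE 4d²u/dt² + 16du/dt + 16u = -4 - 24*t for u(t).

Divide through by 4: u'' + 4u' + 4u = -1 - 6*t.
Characteristic equation r² + 4r + 4 = 0 has discriminant (4)² - 4·(4) = 0, so r = -2 is a repeated root.
Hence u_h = (C1 + C2*t)*exp(-2*t).
For the particular solution try u_p = A0 + A1*t. Substituting and matching coefficients of each power of t gives A0 = 5/4, A1 = -3/2, so u_p = 5/4 - 3*t/2.

u = 5/4 - 3*t/2 + C1*exp(-2*t) + C2*t*exp(-2*t)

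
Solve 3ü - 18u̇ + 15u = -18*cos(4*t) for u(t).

u = 66*cos(4*t)/697 + 144*sin(4*t)/697 + C1*exp(t) + C2*exp(5*t)

Divide through by 3: u'' - 6u' + 5u = -6*cos(4*t).
Characteristic equation r² - 6r + 5 = 0 factors as (r - 1)(r - 5) = 0, so r = 1, 5.
Hence u_h = C1*exp(t) + C2*exp(5*t).
Try u_p = A*cos(4*t) + B*sin(4*t). Substituting and equating the coefficients of cos(4t) and sin(4t) gives A = 66/697, B = 144/697, so u_p = 66*cos(4*t)/697 + 144*sin(4*t)/697.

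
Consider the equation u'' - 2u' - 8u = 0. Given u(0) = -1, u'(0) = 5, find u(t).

u = exp(4*t)/2 - 3*exp(-2*t)/2

Characteristic equation r² - 2r - 8 = 0 factors as (r - 4)(r + 2) = 0, so r = 4, -2.
Hence u_h = C1*exp(4*t) + C2*exp(-2*t).
Apply the initial conditions: u(0) = C1 + C2 = -1 and u'(0) = -2*C2 + 4*C1 = 5. Solving gives C1 = 1/2, C2 = -3/2.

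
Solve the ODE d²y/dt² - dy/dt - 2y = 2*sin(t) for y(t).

y = -3*sin(t)/5 + cos(t)/5 + C1*exp(2*t) + C2*exp(-t)

Characteristic equation r² - r - 2 = 0 factors as (r - 2)(r + 1) = 0, so r = 2, -1.
Hence y_h = C1*exp(2*t) + C2*exp(-t).
Try y_p = A*cos(t) + B*sin(t). Substituting and equating the coefficients of cos(t) and sin(t) gives A = 1/5, B = -3/5, so y_p = -3*sin(t)/5 + cos(t)/5.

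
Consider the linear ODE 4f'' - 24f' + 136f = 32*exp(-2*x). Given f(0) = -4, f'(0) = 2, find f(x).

f = 4*exp(-2*x)/25 - 104*cos(5*x)*exp(3*x)/25 + 74*exp(3*x)*sin(5*x)/25

Divide through by 4: f'' - 6f' + 34f = 8*exp(-2*x).
Characteristic equation r² - 6r + 34 = 0 has discriminant (-6)² - 4·(34) = -100 < 0, so r = 3 ± 5i.
Hence f_h = C1*cos(5*x)*exp(3*x) + C2*exp(3*x)*sin(5*x).
Try f_p = A*exp(-2*x). Substituting into the equation and dividing by exp(-2*x) gives A = 4/25, so f_p = 4*exp(-2*x)/25.
General solution: f = 4*exp(-2*x)/25 + C1*cos(5*x)*exp(3*x) + C2*exp(3*x)*sin(5*x).
Apply the initial conditions: f(0) = 4/25 + C1 = -4 and f'(0) = -8/25 + 3*C1 + 5*C2 = 2. Solving gives C1 = -104/25, C2 = 74/25.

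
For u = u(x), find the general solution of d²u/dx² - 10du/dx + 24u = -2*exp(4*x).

u = C1*exp(4*x) + C2*exp(6*x) + x*exp(4*x)

Characteristic equation r² - 10r + 24 = 0 factors as (r - 4)(r - 6) = 0, so r = 4, 6.
Hence u_h = C1*exp(4*x) + C2*exp(6*x).
Since exp(4*x) solves the homogeneous equation (r = 4 is a root of multiplicity 1), multiply the trial by x. Try u_p = A*x*exp(4*x). Substituting into the equation and dividing by exp(4*x) gives A = 1, so u_p = x*exp(4*x).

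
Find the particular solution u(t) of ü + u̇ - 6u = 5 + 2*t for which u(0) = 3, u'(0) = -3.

Characteristic equation r² + r - 6 = 0 factors as (r - 2)(r + 3) = 0, so r = 2, -3.
Hence u_h = C1*exp(2*t) + C2*exp(-3*t).
For the particular solution try u_p = A0 + A1*t. Substituting and matching coefficients of each power of t gives A0 = -8/9, A1 = -1/3, so u_p = -8/9 - t/3.
General solution: u = -8/9 - t/3 + C1*exp(2*t) + C2*exp(-3*t).
Apply the initial conditions: u(0) = -8/9 + C1 + C2 = 3 and u'(0) = -1/3 - 3*C2 + 2*C1 = -3. Solving gives C1 = 9/5, C2 = 94/45.

u = -8/9 - t/3 + 9*exp(2*t)/5 + 94*exp(-3*t)/45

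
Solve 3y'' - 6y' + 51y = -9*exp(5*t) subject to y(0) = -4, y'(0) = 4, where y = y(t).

Divide through by 3: y'' - 2y' + 17y = -3*exp(5*t).
Characteristic equation r² - 2r + 17 = 0 has discriminant (-2)² - 4·(17) = -64 < 0, so r = 1 ± 4i.
Hence y_h = C1*cos(4*t)*exp(t) + C2*exp(t)*sin(4*t).
Try y_p = A*exp(5*t). Substituting into the equation and dividing by exp(5*t) gives A = -3/32, so y_p = -3*exp(5*t)/32.
General solution: y = -3*exp(5*t)/32 + C1*cos(4*t)*exp(t) + C2*exp(t)*sin(4*t).
Apply the initial conditions: y(0) = -3/32 + C1 = -4 and y'(0) = -15/32 + C1 + 4*C2 = 4. Solving gives C1 = -125/32, C2 = 67/32.

y = -3*exp(5*t)/32 - 125*cos(4*t)*exp(t)/32 + 67*exp(t)*sin(4*t)/32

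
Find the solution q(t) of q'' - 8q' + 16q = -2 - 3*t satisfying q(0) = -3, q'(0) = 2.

Characteristic equation r² - 8r + 16 = 0 has discriminant (-8)² - 4·(16) = 0, so r = 4 is a repeated root.
Hence q_h = (C1 + C2*t)*exp(4*t).
For the particular solution try q_p = A0 + A1*t. Substituting and matching coefficients of each power of t gives A0 = -7/32, A1 = -3/16, so q_p = -7/32 - 3*t/16.
General solution: q = -7/32 - 3*t/16 + C1*exp(4*t) + C2*t*exp(4*t).
Apply the initial conditions: q(0) = -7/32 + C1 = -3 and q'(0) = -3/16 + C2 + 4*C1 = 2. Solving gives C1 = -89/32, C2 = 213/16.

q = -7/32 - 89*exp(4*t)/32 - 3*t/16 + 213*t*exp(4*t)/16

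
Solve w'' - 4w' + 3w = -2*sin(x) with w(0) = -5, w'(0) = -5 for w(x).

Characteristic equation r² - 4r + 3 = 0 factors as (r - 1)(r - 3) = 0, so r = 1, 3.
Hence w_h = C1*exp(x) + C2*exp(3*x).
Try w_p = A*cos(x) + B*sin(x). Substituting and equating the coefficients of cos(x) and sin(x) gives A = -2/5, B = -1/5, so w_p = -2*cos(x)/5 - sin(x)/5.
General solution: w = -2*cos(x)/5 - sin(x)/5 + C1*exp(x) + C2*exp(3*x).
Apply the initial conditions: w(0) = -2/5 + C1 + C2 = -5 and w'(0) = -1/5 + C1 + 3*C2 = -5. Solving gives C1 = -9/2, C2 = -1/10.

w = -9*exp(x)/2 - 2*cos(x)/5 - sin(x)/5 - exp(3*x)/10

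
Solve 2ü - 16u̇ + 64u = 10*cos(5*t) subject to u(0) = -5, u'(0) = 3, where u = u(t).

u = -200*sin(5*t)/1649 + 35*cos(5*t)/1649 - 8280*cos(4*t)*exp(4*t)/1649 + 39067*exp(4*t)*sin(4*t)/6596

Divide through by 2: u'' - 8u' + 32u = 5*cos(5*t).
Characteristic equation r² - 8r + 32 = 0 has discriminant (-8)² - 4·(32) = -64 < 0, so r = 4 ± 4i.
Hence u_h = C1*cos(4*t)*exp(4*t) + C2*exp(4*t)*sin(4*t).
Try u_p = A*cos(5*t) + B*sin(5*t). Substituting and equating the coefficients of cos(5t) and sin(5t) gives A = 35/1649, B = -200/1649, so u_p = -200*sin(5*t)/1649 + 35*cos(5*t)/1649.
General solution: u = -200*sin(5*t)/1649 + 35*cos(5*t)/1649 + C1*cos(4*t)*exp(4*t) + C2*exp(4*t)*sin(4*t).
Apply the initial conditions: u(0) = 35/1649 + C1 = -5 and u'(0) = -1000/1649 + 4*C1 + 4*C2 = 3. Solving gives C1 = -8280/1649, C2 = 39067/6596.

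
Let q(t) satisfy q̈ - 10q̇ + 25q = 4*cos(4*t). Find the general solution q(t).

q = -160*sin(4*t)/1681 + 36*cos(4*t)/1681 + C1*exp(5*t) + C2*t*exp(5*t)

Characteristic equation r² - 10r + 25 = 0 has discriminant (-10)² - 4·(25) = 0, so r = 5 is a repeated root.
Hence q_h = (C1 + C2*t)*exp(5*t).
Try q_p = A*cos(4*t) + B*sin(4*t). Substituting and equating the coefficients of cos(4t) and sin(4t) gives A = 36/1681, B = -160/1681, so q_p = -160*sin(4*t)/1681 + 36*cos(4*t)/1681.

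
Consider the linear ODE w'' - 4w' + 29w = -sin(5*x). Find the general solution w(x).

w = -5*cos(5*x)/104 - sin(5*x)/104 + C1*cos(5*x)*exp(2*x) + C2*exp(2*x)*sin(5*x)

Characteristic equation r² - 4r + 29 = 0 has discriminant (-4)² - 4·(29) = -100 < 0, so r = 2 ± 5i.
Hence w_h = C1*cos(5*x)*exp(2*x) + C2*exp(2*x)*sin(5*x).
Try w_p = A*cos(5*x) + B*sin(5*x). Substituting and equating the coefficients of cos(5x) and sin(5x) gives A = -5/104, B = -1/104, so w_p = -5*cos(5*x)/104 - sin(5*x)/104.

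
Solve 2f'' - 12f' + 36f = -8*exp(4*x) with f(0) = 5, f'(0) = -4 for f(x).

f = -2*exp(4*x)/5 - 31*exp(3*x)*sin(3*x)/5 + 27*cos(3*x)*exp(3*x)/5

Divide through by 2: f'' - 6f' + 18f = -4*exp(4*x).
Characteristic equation r² - 6r + 18 = 0 has discriminant (-6)² - 4·(18) = -36 < 0, so r = 3 ± 3i.
Hence f_h = C1*cos(3*x)*exp(3*x) + C2*exp(3*x)*sin(3*x).
Try f_p = A*exp(4*x). Substituting into the equation and dividing by exp(4*x) gives A = -2/5, so f_p = -2*exp(4*x)/5.
General solution: f = -2*exp(4*x)/5 + C1*cos(3*x)*exp(3*x) + C2*exp(3*x)*sin(3*x).
Apply the initial conditions: f(0) = -2/5 + C1 = 5 and f'(0) = -8/5 + 3*C1 + 3*C2 = -4. Solving gives C1 = 27/5, C2 = -31/5.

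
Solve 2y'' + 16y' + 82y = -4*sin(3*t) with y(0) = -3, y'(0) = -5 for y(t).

Divide through by 2: y'' + 8y' + 41y = -2*sin(3*t).
Characteristic equation r² + 8r + 41 = 0 has discriminant (8)² - 4·(41) = -100 < 0, so r = -4 ± 5i.
Hence y_h = C1*cos(5*t)*exp(-4*t) + C2*exp(-4*t)*sin(5*t).
Try y_p = A*cos(3*t) + B*sin(3*t). Substituting and equating the coefficients of cos(3t) and sin(3t) gives A = 3/100, B = -1/25, so y_p = -sin(3*t)/25 + 3*cos(3*t)/100.
General solution: y = -sin(3*t)/25 + 3*cos(3*t)/100 + C1*cos(5*t)*exp(-4*t) + C2*exp(-4*t)*sin(5*t).
Apply the initial conditions: y(0) = 3/100 + C1 = -3 and y'(0) = -3/25 - 4*C1 + 5*C2 = -5. Solving gives C1 = -303/100, C2 = -17/5.

y = -sin(3*t)/25 + 3*cos(3*t)/100 - 303*cos(5*t)*exp(-4*t)/100 - 17*exp(-4*t)*sin(5*t)/5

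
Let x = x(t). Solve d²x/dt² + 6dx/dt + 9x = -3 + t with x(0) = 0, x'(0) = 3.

x = -11/27 + t/9 + 11*exp(-3*t)/27 + 37*t*exp(-3*t)/9

Characteristic equation r² + 6r + 9 = 0 has discriminant (6)² - 4·(9) = 0, so r = -3 is a repeated root.
Hence x_h = (C1 + C2*t)*exp(-3*t).
For the particular solution try x_p = A0 + A1*t. Substituting and matching coefficients of each power of t gives A0 = -11/27, A1 = 1/9, so x_p = -11/27 + t/9.
General solution: x = -11/27 + t/9 + C1*exp(-3*t) + C2*t*exp(-3*t).
Apply the initial conditions: x(0) = -11/27 + C1 = 0 and x'(0) = 1/9 + C2 - 3*C1 = 3. Solving gives C1 = 11/27, C2 = 37/9.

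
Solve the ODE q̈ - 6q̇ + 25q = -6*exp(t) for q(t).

q = -3*exp(t)/10 + C1*cos(4*t)*exp(3*t) + C2*exp(3*t)*sin(4*t)

Characteristic equation r² - 6r + 25 = 0 has discriminant (-6)² - 4·(25) = -64 < 0, so r = 3 ± 4i.
Hence q_h = C1*cos(4*t)*exp(3*t) + C2*exp(3*t)*sin(4*t).
Try q_p = A*exp(t). Substituting into the equation and dividing by exp(t) gives A = -3/10, so q_p = -3*exp(t)/10.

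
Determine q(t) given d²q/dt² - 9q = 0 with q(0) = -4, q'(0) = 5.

Characteristic equation r² - 9 = 0 factors as (r + 3)(r - 3) = 0, so r = -3, 3.
Hence q_h = C1*exp(-3*t) + C2*exp(3*t).
Apply the initial conditions: q(0) = C1 + C2 = -4 and q'(0) = -3*C1 + 3*C2 = 5. Solving gives C1 = -17/6, C2 = -7/6.

q = -17*exp(-3*t)/6 - 7*exp(3*t)/6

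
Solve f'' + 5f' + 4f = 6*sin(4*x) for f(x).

Characteristic equation r² + 5r + 4 = 0 factors as (r + 1)(r + 4) = 0, so r = -1, -4.
Hence f_h = C1*exp(-x) + C2*exp(-4*x).
Try f_p = A*cos(4*x) + B*sin(4*x). Substituting and equating the coefficients of cos(4x) and sin(4x) gives A = -15/68, B = -9/68, so f_p = -15*cos(4*x)/68 - 9*sin(4*x)/68.

f = -15*cos(4*x)/68 - 9*sin(4*x)/68 + C1*exp(-x) + C2*exp(-4*x)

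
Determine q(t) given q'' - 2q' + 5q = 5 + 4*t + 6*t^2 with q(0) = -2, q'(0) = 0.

Characteristic equation r² - 2r + 5 = 0 has discriminant (-2)² - 4·(5) = -16 < 0, so r = 1 ± 2i.
Hence q_h = C1*cos(2*t)*exp(t) + C2*exp(t)*sin(2*t).
For the particular solution try q_p = A0 + A1*t + A2*t^2. Substituting and matching coefficients of each power of t gives A0 = 153/125, A1 = 44/25, A2 = 6/5, so q_p = 153/125 + 6*t^2/5 + 44*t/25.
General solution: q = 153/125 + 6*t^2/5 + 44*t/25 + C1*cos(2*t)*exp(t) + C2*exp(t)*sin(2*t).
Apply the initial conditions: q(0) = 153/125 + C1 = -2 and q'(0) = 44/25 + C1 + 2*C2 = 0. Solving gives C1 = -403/125, C2 = 183/250.

q = 153/125 + 6*t**2/5 + 44*t/25 - 403*cos(2*t)*exp(t)/125 + 183*exp(t)*sin(2*t)/250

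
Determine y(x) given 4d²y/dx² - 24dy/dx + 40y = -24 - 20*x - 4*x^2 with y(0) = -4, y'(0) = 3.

y = -119/125 - 31*x/50 - x**2/10 - 381*cos(x)*exp(3*x)/125 + 3191*exp(3*x)*sin(x)/250

Divide through by 4: y'' - 6y' + 10y = -6 - x^2 - 5*x.
Characteristic equation r² - 6r + 10 = 0 has discriminant (-6)² - 4·(10) = -4 < 0, so r = 3 ± i.
Hence y_h = C1*cos(x)*exp(3*x) + C2*exp(3*x)*sin(x).
For the particular solution try y_p = A0 + A1*x + A2*x^2. Substituting and matching coefficients of each power of x gives A0 = -119/125, A1 = -31/50, A2 = -1/10, so y_p = -119/125 - 31*x/50 - x^2/10.
General solution: y = -119/125 - 31*x/50 - x^2/10 + C1*cos(x)*exp(3*x) + C2*exp(3*x)*sin(x).
Apply the initial conditions: y(0) = -119/125 + C1 = -4 and y'(0) = -31/50 + C2 + 3*C1 = 3. Solving gives C1 = -381/125, C2 = 3191/250.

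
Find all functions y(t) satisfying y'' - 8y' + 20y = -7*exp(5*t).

y = -7*exp(5*t)/5 + C1*cos(2*t)*exp(4*t) + C2*exp(4*t)*sin(2*t)

Characteristic equation r² - 8r + 20 = 0 has discriminant (-8)² - 4·(20) = -16 < 0, so r = 4 ± 2i.
Hence y_h = C1*cos(2*t)*exp(4*t) + C2*exp(4*t)*sin(2*t).
Try y_p = A*exp(5*t). Substituting into the equation and dividing by exp(5*t) gives A = -7/5, so y_p = -7*exp(5*t)/5.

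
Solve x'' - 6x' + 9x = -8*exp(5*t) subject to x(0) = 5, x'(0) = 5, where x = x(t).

Characteristic equation r² - 6r + 9 = 0 has discriminant (-6)² - 4·(9) = 0, so r = 3 is a repeated root.
Hence x_h = (C1 + C2*t)*exp(3*t).
Try x_p = A*exp(5*t). Substituting into the equation and dividing by exp(5*t) gives A = -2, so x_p = -2*exp(5*t).
General solution: x = -2*exp(5*t) + C1*exp(3*t) + C2*t*exp(3*t).
Apply the initial conditions: x(0) = -2 + C1 = 5 and x'(0) = -10 + C2 + 3*C1 = 5. Solving gives C1 = 7, C2 = -6.

x = -2*exp(5*t) + 7*exp(3*t) - 6*t*exp(3*t)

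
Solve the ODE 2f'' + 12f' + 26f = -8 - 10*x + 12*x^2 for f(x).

f = -10/2197 - 137*x/169 + 6*x**2/13 + C1*cos(2*x)*exp(-3*x) + C2*exp(-3*x)*sin(2*x)

Divide through by 2: f'' + 6f' + 13f = -4 - 5*x + 6*x^2.
Characteristic equation r² + 6r + 13 = 0 has discriminant (6)² - 4·(13) = -16 < 0, so r = -3 ± 2i.
Hence f_h = C1*cos(2*x)*exp(-3*x) + C2*exp(-3*x)*sin(2*x).
For the particular solution try f_p = A0 + A1*x + A2*x^2. Substituting and matching coefficients of each power of x gives A0 = -10/2197, A1 = -137/169, A2 = 6/13, so f_p = -10/2197 - 137*x/169 + 6*x^2/13.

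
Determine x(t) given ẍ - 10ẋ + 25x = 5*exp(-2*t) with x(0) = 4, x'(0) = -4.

x = 5*exp(-2*t)/49 + 191*exp(5*t)/49 - 163*t*exp(5*t)/7

Characteristic equation r² - 10r + 25 = 0 has discriminant (-10)² - 4·(25) = 0, so r = 5 is a repeated root.
Hence x_h = (C1 + C2*t)*exp(5*t).
Try x_p = A*exp(-2*t). Substituting into the equation and dividing by exp(-2*t) gives A = 5/49, so x_p = 5*exp(-2*t)/49.
General solution: x = 5*exp(-2*t)/49 + C1*exp(5*t) + C2*t*exp(5*t).
Apply the initial conditions: x(0) = 5/49 + C1 = 4 and x'(0) = -10/49 + C2 + 5*C1 = -4. Solving gives C1 = 191/49, C2 = -163/7.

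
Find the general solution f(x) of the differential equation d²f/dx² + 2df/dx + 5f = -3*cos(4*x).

f = -24*sin(4*x)/185 + 33*cos(4*x)/185 + C1*cos(2*x)*exp(-x) + C2*exp(-x)*sin(2*x)

Characteristic equation r² + 2r + 5 = 0 has discriminant (2)² - 4·(5) = -16 < 0, so r = -1 ± 2i.
Hence f_h = C1*cos(2*x)*exp(-x) + C2*exp(-x)*sin(2*x).
Try f_p = A*cos(4*x) + B*sin(4*x). Substituting and equating the coefficients of cos(4x) and sin(4x) gives A = 33/185, B = -24/185, so f_p = -24*sin(4*x)/185 + 33*cos(4*x)/185.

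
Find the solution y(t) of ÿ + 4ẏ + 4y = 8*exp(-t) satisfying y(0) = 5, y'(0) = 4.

Characteristic equation r² + 4r + 4 = 0 has discriminant (4)² - 4·(4) = 0, so r = -2 is a repeated root.
Hence y_h = (C1 + C2*t)*exp(-2*t).
Try y_p = A*exp(-t). Substituting into the equation and dividing by exp(-t) gives A = 8, so y_p = 8*exp(-t).
General solution: y = 8*exp(-t) + C1*exp(-2*t) + C2*t*exp(-2*t).
Apply the initial conditions: y(0) = 8 + C1 = 5 and y'(0) = -8 + C2 - 2*C1 = 4. Solving gives C1 = -3, C2 = 6.

y = -3*exp(-2*t) + 8*exp(-t) + 6*t*exp(-2*t)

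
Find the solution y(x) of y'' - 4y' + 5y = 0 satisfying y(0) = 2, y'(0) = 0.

y = -4*exp(2*x)*sin(x) + 2*cos(x)*exp(2*x)

Characteristic equation r² - 4r + 5 = 0 has discriminant (-4)² - 4·(5) = -4 < 0, so r = 2 ± i.
Hence y_h = C1*cos(x)*exp(2*x) + C2*exp(2*x)*sin(x).
Apply the initial conditions: y(0) = C1 = 2 and y'(0) = C2 + 2*C1 = 0. Solving gives C1 = 2, C2 = -4.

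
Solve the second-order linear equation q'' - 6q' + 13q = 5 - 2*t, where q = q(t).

q = 53/169 - 2*t/13 + C1*cos(2*t)*exp(3*t) + C2*exp(3*t)*sin(2*t)

Characteristic equation r² - 6r + 13 = 0 has discriminant (-6)² - 4·(13) = -16 < 0, so r = 3 ± 2i.
Hence q_h = C1*cos(2*t)*exp(3*t) + C2*exp(3*t)*sin(2*t).
For the particular solution try q_p = A0 + A1*t. Substituting and matching coefficients of each power of t gives A0 = 53/169, A1 = -2/13, so q_p = 53/169 - 2*t/13.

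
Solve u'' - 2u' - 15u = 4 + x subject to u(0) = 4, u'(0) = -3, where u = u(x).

Characteristic equation r² - 2r - 15 = 0 factors as (r - 5)(r + 3) = 0, so r = 5, -3.
Hence u_h = C1*exp(5*x) + C2*exp(-3*x).
For the particular solution try u_p = A0 + A1*x. Substituting and matching coefficients of each power of x gives A0 = -58/225, A1 = -1/15, so u_p = -58/225 - x/15.
General solution: u = -58/225 - x/15 + C1*exp(5*x) + C2*exp(-3*x).
Apply the initial conditions: u(0) = -58/225 + C1 + C2 = 4 and u'(0) = -1/15 - 3*C2 + 5*C1 = -3. Solving gives C1 = 123/100, C2 = 109/36.

u = -58/225 - x/15 + 109*exp(-3*x)/36 + 123*exp(5*x)/100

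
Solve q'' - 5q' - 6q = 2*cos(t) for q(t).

q = -7*cos(t)/37 - 5*sin(t)/37 + C1*exp(-t) + C2*exp(6*t)

Characteristic equation r² - 5r - 6 = 0 factors as (r + 1)(r - 6) = 0, so r = -1, 6.
Hence q_h = C1*exp(-t) + C2*exp(6*t).
Try q_p = A*cos(t) + B*sin(t). Substituting and equating the coefficients of cos(t) and sin(t) gives A = -7/37, B = -5/37, so q_p = -7*cos(t)/37 - 5*sin(t)/37.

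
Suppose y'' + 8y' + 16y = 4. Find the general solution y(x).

y = 1/4 + C1*exp(-4*x) + C2*x*exp(-4*x)

Characteristic equation r² + 8r + 16 = 0 has discriminant (8)² - 4·(16) = 0, so r = -4 is a repeated root.
Hence y_h = (C1 + C2*x)*exp(-4*x).
For the particular solution try y_p = A0. Substituting and matching coefficients of each power of x gives A0 = 1/4, so y_p = 1/4.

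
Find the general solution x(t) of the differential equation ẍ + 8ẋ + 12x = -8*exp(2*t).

Characteristic equation r² + 8r + 12 = 0 factors as (r + 6)(r + 2) = 0, so r = -6, -2.
Hence x_h = C1*exp(-6*t) + C2*exp(-2*t).
Try x_p = A*exp(2*t). Substituting into the equation and dividing by exp(2*t) gives A = -1/4, so x_p = -exp(2*t)/4.

x = -exp(2*t)/4 + C1*exp(-6*t) + C2*exp(-2*t)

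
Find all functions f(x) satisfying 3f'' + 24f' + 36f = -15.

Divide through by 3: f'' + 8f' + 12f = -5.
Characteristic equation r² + 8r + 12 = 0 factors as (r + 2)(r + 6) = 0, so r = -2, -6.
Hence f_h = C1*exp(-2*x) + C2*exp(-6*x).
For the particular solution try f_p = A0. Substituting and matching coefficients of each power of x gives A0 = -5/12, so f_p = -5/12.

f = -5/12 + C1*exp(-2*x) + C2*exp(-6*x)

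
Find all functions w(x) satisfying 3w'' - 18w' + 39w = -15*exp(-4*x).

w = -5*exp(-4*x)/53 + C1*cos(2*x)*exp(3*x) + C2*exp(3*x)*sin(2*x)

Divide through by 3: w'' - 6w' + 13w = -5*exp(-4*x).
Characteristic equation r² - 6r + 13 = 0 has discriminant (-6)² - 4·(13) = -16 < 0, so r = 3 ± 2i.
Hence w_h = C1*cos(2*x)*exp(3*x) + C2*exp(3*x)*sin(2*x).
Try w_p = A*exp(-4*x). Substituting into the equation and dividing by exp(-4*x) gives A = -5/53, so w_p = -5*exp(-4*x)/53.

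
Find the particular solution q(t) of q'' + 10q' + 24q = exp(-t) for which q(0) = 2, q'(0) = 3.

Characteristic equation r² + 10r + 24 = 0 factors as (r + 6)(r + 4) = 0, so r = -6, -4.
Hence q_h = C1*exp(-6*t) + C2*exp(-4*t).
Try q_p = A*exp(-t). Substituting into the equation and dividing by exp(-t) gives A = 1/15, so q_p = exp(-t)/15.
General solution: q = exp(-t)/15 + C1*exp(-6*t) + C2*exp(-4*t).
Apply the initial conditions: q(0) = 1/15 + C1 + C2 = 2 and q'(0) = -1/15 - 6*C1 - 4*C2 = 3. Solving gives C1 = -27/5, C2 = 22/3.

q = -27*exp(-6*t)/5 + exp(-t)/15 + 22*exp(-4*t)/3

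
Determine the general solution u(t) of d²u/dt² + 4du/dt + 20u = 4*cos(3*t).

Characteristic equation r² + 4r + 20 = 0 has discriminant (4)² - 4·(20) = -64 < 0, so r = -2 ± 4i.
Hence u_h = C1*cos(4*t)*exp(-2*t) + C2*exp(-2*t)*sin(4*t).
Try u_p = A*cos(3*t) + B*sin(3*t). Substituting and equating the coefficients of cos(3t) and sin(3t) gives A = 44/265, B = 48/265, so u_p = 44*cos(3*t)/265 + 48*sin(3*t)/265.

u = 44*cos(3*t)/265 + 48*sin(3*t)/265 + C1*cos(4*t)*exp(-2*t) + C2*exp(-2*t)*sin(4*t)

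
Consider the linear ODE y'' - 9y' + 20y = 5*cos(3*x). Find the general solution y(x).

y = -27*sin(3*x)/170 + 11*cos(3*x)/170 + C1*exp(4*x) + C2*exp(5*x)

Characteristic equation r² - 9r + 20 = 0 factors as (r - 4)(r - 5) = 0, so r = 4, 5.
Hence y_h = C1*exp(4*x) + C2*exp(5*x).
Try y_p = A*cos(3*x) + B*sin(3*x). Substituting and equating the coefficients of cos(3x) and sin(3x) gives A = 11/170, B = -27/170, so y_p = -27*sin(3*x)/170 + 11*cos(3*x)/170.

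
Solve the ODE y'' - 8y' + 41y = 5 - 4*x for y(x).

Characteristic equation r² - 8r + 41 = 0 has discriminant (-8)² - 4·(41) = -100 < 0, so r = 4 ± 5i.
Hence y_h = C1*cos(5*x)*exp(4*x) + C2*exp(4*x)*sin(5*x).
For the particular solution try y_p = A0 + A1*x. Substituting and matching coefficients of each power of x gives A0 = 173/1681, A1 = -4/41, so y_p = 173/1681 - 4*x/41.

y = 173/1681 - 4*x/41 + C1*cos(5*x)*exp(4*x) + C2*exp(4*x)*sin(5*x)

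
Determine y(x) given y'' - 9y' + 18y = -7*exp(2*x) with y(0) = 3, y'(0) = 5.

y = -23*exp(6*x)/12 - 7*exp(2*x)/4 + 20*exp(3*x)/3

Characteristic equation r² - 9r + 18 = 0 factors as (r - 3)(r - 6) = 0, so r = 3, 6.
Hence y_h = C1*exp(3*x) + C2*exp(6*x).
Try y_p = A*exp(2*x). Substituting into the equation and dividing by exp(2*x) gives A = -7/4, so y_p = -7*exp(2*x)/4.
General solution: y = -7*exp(2*x)/4 + C1*exp(3*x) + C2*exp(6*x).
Apply the initial conditions: y(0) = -7/4 + C1 + C2 = 3 and y'(0) = -7/2 + 3*C1 + 6*C2 = 5. Solving gives C1 = 20/3, C2 = -23/12.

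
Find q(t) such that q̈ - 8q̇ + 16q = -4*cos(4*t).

Characteristic equation r² - 8r + 16 = 0 has discriminant (-8)² - 4·(16) = 0, so r = 4 is a repeated root.
Hence q_h = (C1 + C2*t)*exp(4*t).
Try q_p = A*cos(4*t) + B*sin(4*t). Substituting and equating the coefficients of cos(4t) and sin(4t) gives A = 0, B = 1/8, so q_p = sin(4*t)/8.

q = sin(4*t)/8 + C1*exp(4*t) + C2*t*exp(4*t)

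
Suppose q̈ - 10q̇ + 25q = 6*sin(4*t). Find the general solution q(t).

Characteristic equation r² - 10r + 25 = 0 has discriminant (-10)² - 4·(25) = 0, so r = 5 is a repeated root.
Hence q_h = (C1 + C2*t)*exp(5*t).
Try q_p = A*cos(4*t) + B*sin(4*t). Substituting and equating the coefficients of cos(4t) and sin(4t) gives A = 240/1681, B = 54/1681, so q_p = 54*sin(4*t)/1681 + 240*cos(4*t)/1681.

q = 54*sin(4*t)/1681 + 240*cos(4*t)/1681 + C1*exp(5*t) + C2*t*exp(5*t)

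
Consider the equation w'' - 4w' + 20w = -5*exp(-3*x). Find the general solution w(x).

w = -5*exp(-3*x)/41 + C1*cos(4*x)*exp(2*x) + C2*exp(2*x)*sin(4*x)

Characteristic equation r² - 4r + 20 = 0 has discriminant (-4)² - 4·(20) = -64 < 0, so r = 2 ± 4i.
Hence w_h = C1*cos(4*x)*exp(2*x) + C2*exp(2*x)*sin(4*x).
Try w_p = A*exp(-3*x). Substituting into the equation and dividing by exp(-3*x) gives A = -5/41, so w_p = -5*exp(-3*x)/41.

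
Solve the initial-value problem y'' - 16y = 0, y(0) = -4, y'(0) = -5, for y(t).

Characteristic equation r² - 16 = 0 factors as (r + 4)(r - 4) = 0, so r = -4, 4.
Hence y_h = C1*exp(-4*t) + C2*exp(4*t).
Apply the initial conditions: y(0) = C1 + C2 = -4 and y'(0) = -4*C1 + 4*C2 = -5. Solving gives C1 = -11/8, C2 = -21/8.

y = -21*exp(4*t)/8 - 11*exp(-4*t)/8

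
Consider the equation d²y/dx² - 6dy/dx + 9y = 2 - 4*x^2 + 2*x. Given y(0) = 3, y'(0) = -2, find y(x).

Characteristic equation r² - 6r + 9 = 0 has discriminant (-6)² - 4·(9) = 0, so r = 3 is a repeated root.
Hence y_h = (C1 + C2*x)*exp(3*x).
For the particular solution try y_p = A0 + A1*x + A2*x^2. Substituting and matching coefficients of each power of x gives A0 = 2/27, A1 = -10/27, A2 = -4/9, so y_p = 2/27 - 10*x/27 - 4*x^2/9.
General solution: y = 2/27 - 10*x/27 - 4*x^2/9 + C1*exp(3*x) + C2*x*exp(3*x).
Apply the initial conditions: y(0) = 2/27 + C1 = 3 and y'(0) = -10/27 + C2 + 3*C1 = -2. Solving gives C1 = 79/27, C2 = -281/27.

y = 2/27 - 10*x/27 - 4*x**2/9 + 79*exp(3*x)/27 - 281*x*exp(3*x)/27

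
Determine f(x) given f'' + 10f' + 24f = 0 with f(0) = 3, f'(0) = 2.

Characteristic equation r² + 10r + 24 = 0 factors as (r + 4)(r + 6) = 0, so r = -4, -6.
Hence f_h = C1*exp(-4*x) + C2*exp(-6*x).
Apply the initial conditions: f(0) = C1 + C2 = 3 and f'(0) = -6*C2 - 4*C1 = 2. Solving gives C1 = 10, C2 = -7.

f = -7*exp(-6*x) + 10*exp(-4*x)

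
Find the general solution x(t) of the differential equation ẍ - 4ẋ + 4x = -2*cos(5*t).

x = 40*sin(5*t)/841 + 42*cos(5*t)/841 + C1*exp(2*t) + C2*t*exp(2*t)

Characteristic equation r² - 4r + 4 = 0 has discriminant (-4)² - 4·(4) = 0, so r = 2 is a repeated root.
Hence x_h = (C1 + C2*t)*exp(2*t).
Try x_p = A*cos(5*t) + B*sin(5*t). Substituting and equating the coefficients of cos(5t) and sin(5t) gives A = 42/841, B = 40/841, so x_p = 40*sin(5*t)/841 + 42*cos(5*t)/841.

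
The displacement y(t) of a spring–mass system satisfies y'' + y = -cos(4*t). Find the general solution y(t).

y = cos(4*t)/15 + C1*cos(t) + C2*sin(t)

Characteristic equation r² + 1 = 0 has discriminant (0)² - 4·(1) = -4 < 0, so r = ± i.
Hence y_h = C1*cos(t) + C2*sin(t).
Try y_p = A*cos(4*t) + B*sin(4*t). Substituting and equating the coefficients of cos(4t) and sin(4t) gives A = 1/15, B = 0, so y_p = cos(4*t)/15.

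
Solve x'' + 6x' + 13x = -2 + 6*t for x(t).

Characteristic equation r² + 6r + 13 = 0 has discriminant (6)² - 4·(13) = -16 < 0, so r = -3 ± 2i.
Hence x_h = C1*cos(2*t)*exp(-3*t) + C2*exp(-3*t)*sin(2*t).
For the particular solution try x_p = A0 + A1*t. Substituting and matching coefficients of each power of t gives A0 = -62/169, A1 = 6/13, so x_p = -62/169 + 6*t/13.

x = -62/169 + 6*t/13 + C1*cos(2*t)*exp(-3*t) + C2*exp(-3*t)*sin(2*t)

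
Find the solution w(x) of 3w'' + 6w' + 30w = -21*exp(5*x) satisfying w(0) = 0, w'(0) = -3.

Divide through by 3: w'' + 2w' + 10w = -7*exp(5*x).
Characteristic equation r² + 2r + 10 = 0 has discriminant (2)² - 4·(10) = -36 < 0, so r = -1 ± 3i.
Hence w_h = C1*cos(3*x)*exp(-x) + C2*exp(-x)*sin(3*x).
Try w_p = A*exp(5*x). Substituting into the equation and dividing by exp(5*x) gives A = -7/45, so w_p = -7*exp(5*x)/45.
General solution: w = -7*exp(5*x)/45 + C1*cos(3*x)*exp(-x) + C2*exp(-x)*sin(3*x).
Apply the initial conditions: w(0) = -7/45 + C1 = 0 and w'(0) = -7/9 - C1 + 3*C2 = -3. Solving gives C1 = 7/45, C2 = -31/45.

w = -7*exp(5*x)/45 - 31*exp(-x)*sin(3*x)/45 + 7*cos(3*x)*exp(-x)/45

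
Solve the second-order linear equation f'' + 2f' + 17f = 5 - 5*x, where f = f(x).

Characteristic equation r² + 2r + 17 = 0 has discriminant (2)² - 4·(17) = -64 < 0, so r = -1 ± 4i.
Hence f_h = C1*cos(4*x)*exp(-x) + C2*exp(-x)*sin(4*x).
For the particular solution try f_p = A0 + A1*x. Substituting and matching coefficients of each power of x gives A0 = 95/289, A1 = -5/17, so f_p = 95/289 - 5*x/17.

f = 95/289 - 5*x/17 + C1*cos(4*x)*exp(-x) + C2*exp(-x)*sin(4*x)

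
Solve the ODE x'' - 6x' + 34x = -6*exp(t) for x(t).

x = -6*exp(t)/29 + C1*cos(5*t)*exp(3*t) + C2*exp(3*t)*sin(5*t)

Characteristic equation r² - 6r + 34 = 0 has discriminant (-6)² - 4·(34) = -100 < 0, so r = 3 ± 5i.
Hence x_h = C1*cos(5*t)*exp(3*t) + C2*exp(3*t)*sin(5*t).
Try x_p = A*exp(t). Substituting into the equation and dividing by exp(t) gives A = -6/29, so x_p = -6*exp(t)/29.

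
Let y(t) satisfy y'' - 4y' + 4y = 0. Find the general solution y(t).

y = C1*exp(2*t) + C2*t*exp(2*t)

Characteristic equation r² - 4r + 4 = 0 has discriminant (-4)² - 4·(4) = 0, so r = 2 is a repeated root.
Hence y_h = (C1 + C2*t)*exp(2*t).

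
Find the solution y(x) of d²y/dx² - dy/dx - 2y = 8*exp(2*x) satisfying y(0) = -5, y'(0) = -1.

Characteristic equation r² - r - 2 = 0 factors as (r - 2)(r + 1) = 0, so r = 2, -1.
Hence y_h = C1*exp(2*x) + C2*exp(-x).
Since exp(2*x) solves the homogeneous equation (r = 2 is a root of multiplicity 1), multiply the trial by x. Try y_p = A*x*exp(2*x). Substituting into the equation and dividing by exp(2*x) gives A = 8/3, so y_p = 8*x*exp(2*x)/3.
General solution: y = C1*exp(2*x) + C2*exp(-x) + 8*x*exp(2*x)/3.
Apply the initial conditions: y(0) = C1 + C2 = -5 and y'(0) = 8/3 - C2 + 2*C1 = -1. Solving gives C1 = -26/9, C2 = -19/9.

y = -26*exp(2*x)/9 - 19*exp(-x)/9 + 8*x*exp(2*x)/3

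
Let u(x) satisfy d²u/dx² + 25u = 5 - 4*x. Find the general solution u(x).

Characteristic equation r² + 25 = 0 has discriminant (0)² - 4·(25) = -100 < 0, so r = ± 5i.
Hence u_h = C1*cos(5*x) + C2*sin(5*x).
For the particular solution try u_p = A0 + A1*x. Substituting and matching coefficients of each power of x gives A0 = 1/5, A1 = -4/25, so u_p = 1/5 - 4*x/25.

u = 1/5 - 4*x/25 + C1*cos(5*x) + C2*sin(5*x)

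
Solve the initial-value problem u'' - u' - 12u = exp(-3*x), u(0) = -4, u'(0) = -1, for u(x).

u = -106*exp(-3*x)/49 - 90*exp(4*x)/49 - x*exp(-3*x)/7

Characteristic equation r² - r - 12 = 0 factors as (r + 3)(r - 4) = 0, so r = -3, 4.
Hence u_h = C1*exp(-3*x) + C2*exp(4*x).
Since exp(-3*x) solves the homogeneous equation (r = -3 is a root of multiplicity 1), multiply the trial by x. Try u_p = A*x*exp(-3*x). Substituting into the equation and dividing by exp(-3*x) gives A = -1/7, so u_p = -x*exp(-3*x)/7.
General solution: u = C1*exp(-3*x) + C2*exp(4*x) - x*exp(-3*x)/7.
Apply the initial conditions: u(0) = C1 + C2 = -4 and u'(0) = -1/7 - 3*C1 + 4*C2 = -1. Solving gives C1 = -106/49, C2 = -90/49.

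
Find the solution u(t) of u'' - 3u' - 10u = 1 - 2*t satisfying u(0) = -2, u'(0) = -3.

u = -4/25 - 172*exp(5*t)/175 - 6*exp(-2*t)/7 + t/5

Characteristic equation r² - 3r - 10 = 0 factors as (r - 5)(r + 2) = 0, so r = 5, -2.
Hence u_h = C1*exp(5*t) + C2*exp(-2*t).
For the particular solution try u_p = A0 + A1*t. Substituting and matching coefficients of each power of t gives A0 = -4/25, A1 = 1/5, so u_p = -4/25 + t/5.
General solution: u = -4/25 + t/5 + C1*exp(5*t) + C2*exp(-2*t).
Apply the initial conditions: u(0) = -4/25 + C1 + C2 = -2 and u'(0) = 1/5 - 2*C2 + 5*C1 = -3. Solving gives C1 = -172/175, C2 = -6/7.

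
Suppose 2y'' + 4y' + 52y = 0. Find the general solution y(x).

Divide through by 2: y'' + 2y' + 26y = 0.
Characteristic equation r² + 2r + 26 = 0 has discriminant (2)² - 4·(26) = -100 < 0, so r = -1 ± 5i.
Hence y_h = C1*cos(5*x)*exp(-x) + C2*exp(-x)*sin(5*x).

y = C1*cos(5*x)*exp(-x) + C2*exp(-x)*sin(5*x)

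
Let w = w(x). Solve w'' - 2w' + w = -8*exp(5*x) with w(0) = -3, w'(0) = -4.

w = -5*exp(x)/2 - exp(5*x)/2 + x*exp(x)

Characteristic equation r² - 2r + 1 = 0 has discriminant (-2)² - 4·(1) = 0, so r = 1 is a repeated root.
Hence w_h = (C1 + C2*x)*exp(x).
Try w_p = A*exp(5*x). Substituting into the equation and dividing by exp(5*x) gives A = -1/2, so w_p = -exp(5*x)/2.
General solution: w = -exp(5*x)/2 + C1*exp(x) + C2*x*exp(x).
Apply the initial conditions: w(0) = -1/2 + C1 = -3 and w'(0) = -5/2 + C1 + C2 = -4. Solving gives C1 = -5/2, C2 = 1.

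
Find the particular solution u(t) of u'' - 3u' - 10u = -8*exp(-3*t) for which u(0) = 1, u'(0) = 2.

Characteristic equation r² - 3r - 10 = 0 factors as (r - 5)(r + 2) = 0, so r = 5, -2.
Hence u_h = C1*exp(5*t) + C2*exp(-2*t).
Try u_p = A*exp(-3*t). Substituting into the equation and dividing by exp(-3*t) gives A = -1, so u_p = -exp(-3*t).
General solution: u = -exp(-3*t) + C1*exp(5*t) + C2*exp(-2*t).
Apply the initial conditions: u(0) = -1 + C1 + C2 = 1 and u'(0) = 3 - 2*C2 + 5*C1 = 2. Solving gives C1 = 3/7, C2 = 11/7.

u = -exp(-3*t) + 3*exp(5*t)/7 + 11*exp(-2*t)/7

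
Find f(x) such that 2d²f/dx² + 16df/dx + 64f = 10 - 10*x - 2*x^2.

Divide through by 2: f'' + 8f' + 32f = 5 - x^2 - 5*x.
Characteristic equation r² + 8r + 32 = 0 has discriminant (8)² - 4·(32) = -64 < 0, so r = -4 ± 4i.
Hence f_h = C1*cos(4*x)*exp(-4*x) + C2*exp(-4*x)*sin(4*x).
For the particular solution try f_p = A0 + A1*x + A2*x^2. Substituting and matching coefficients of each power of x gives A0 = 99/512, A1 = -9/64, A2 = -1/32, so f_p = 99/512 - 9*x/64 - x^2/32.

f = 99/512 - 9*x/64 - x**2/32 + C1*cos(4*x)*exp(-4*x) + C2*exp(-4*x)*sin(4*x)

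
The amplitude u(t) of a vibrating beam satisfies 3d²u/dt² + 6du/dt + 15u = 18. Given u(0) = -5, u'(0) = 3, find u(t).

Divide through by 3: u'' + 2u' + 5u = 6.
Characteristic equation r² + 2r + 5 = 0 has discriminant (2)² - 4·(5) = -16 < 0, so r = -1 ± 2i.
Hence u_h = C1*cos(2*t)*exp(-t) + C2*exp(-t)*sin(2*t).
For the particular solution try u_p = A0. Substituting and matching coefficients of each power of t gives A0 = 6/5, so u_p = 6/5.
General solution: u = 6/5 + C1*cos(2*t)*exp(-t) + C2*exp(-t)*sin(2*t).
Apply the initial conditions: u(0) = 6/5 + C1 = -5 and u'(0) = -C1 + 2*C2 = 3. Solving gives C1 = -31/5, C2 = -8/5.

u = 6/5 - 31*cos(2*t)*exp(-t)/5 - 8*exp(-t)*sin(2*t)/5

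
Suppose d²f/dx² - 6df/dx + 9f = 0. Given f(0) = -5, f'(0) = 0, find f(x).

f = -5*exp(3*x) + 15*x*exp(3*x)

Characteristic equation r² - 6r + 9 = 0 has discriminant (-6)² - 4·(9) = 0, so r = 3 is a repeated root.
Hence f_h = (C1 + C2*x)*exp(3*x).
Apply the initial conditions: f(0) = C1 = -5 and f'(0) = C2 + 3*C1 = 0. Solving gives C1 = -5, C2 = 15.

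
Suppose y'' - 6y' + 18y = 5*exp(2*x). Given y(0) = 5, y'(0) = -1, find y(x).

y = exp(2*x)/2 - 31*exp(3*x)*sin(3*x)/6 + 9*cos(3*x)*exp(3*x)/2

Characteristic equation r² - 6r + 18 = 0 has discriminant (-6)² - 4·(18) = -36 < 0, so r = 3 ± 3i.
Hence y_h = C1*cos(3*x)*exp(3*x) + C2*exp(3*x)*sin(3*x).
Try y_p = A*exp(2*x). Substituting into the equation and dividing by exp(2*x) gives A = 1/2, so y_p = exp(2*x)/2.
General solution: y = exp(2*x)/2 + C1*cos(3*x)*exp(3*x) + C2*exp(3*x)*sin(3*x).
Apply the initial conditions: y(0) = 1/2 + C1 = 5 and y'(0) = 1 + 3*C1 + 3*C2 = -1. Solving gives C1 = 9/2, C2 = -31/6.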